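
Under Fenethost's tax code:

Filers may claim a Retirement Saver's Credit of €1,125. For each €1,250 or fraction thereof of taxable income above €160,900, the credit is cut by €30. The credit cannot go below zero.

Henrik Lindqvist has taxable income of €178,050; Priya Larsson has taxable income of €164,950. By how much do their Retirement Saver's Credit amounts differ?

Henrik (€178,050): Retirement Saver's Credit: income exceeds €160,900 by €17,150, which is 14 full-or-partial €1,250 increments; reduction = 14 × €30 = €420, leaving €705.
Priya (€164,950): Retirement Saver's Credit: income exceeds €160,900 by €4,050, which is 4 full-or-partial €1,250 increments; reduction = 4 × €30 = €120, leaving €1,005.
Difference: |€705 − €1,005| = €300.

€300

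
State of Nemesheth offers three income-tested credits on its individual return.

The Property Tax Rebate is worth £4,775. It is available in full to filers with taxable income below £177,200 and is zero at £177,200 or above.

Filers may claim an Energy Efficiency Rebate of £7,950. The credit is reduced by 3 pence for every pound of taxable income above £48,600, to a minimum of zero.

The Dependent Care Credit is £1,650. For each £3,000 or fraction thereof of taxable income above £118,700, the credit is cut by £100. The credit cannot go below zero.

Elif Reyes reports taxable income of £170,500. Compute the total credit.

Property Tax Rebate: £170,500 is below the £177,200 cutoff, so the full £4,775 applies.
Energy Efficiency Rebate: 3% of the £121,900 excess over £48,600 is £3,657; credit = £7,950 − £3,657 = £4,293.
Dependent Care Credit: income exceeds £118,700 by £51,800 → 18 increments × £100 = £1,800 ≥ base, so the credit is £0.
Total: £4,775 + £4,293 + £0 = £9,068.

£9,068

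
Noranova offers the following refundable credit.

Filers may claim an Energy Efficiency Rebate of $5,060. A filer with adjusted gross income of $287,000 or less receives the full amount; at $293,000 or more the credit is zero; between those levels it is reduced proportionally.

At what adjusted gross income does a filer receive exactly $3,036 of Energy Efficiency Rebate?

$289,400

$3,036 is 3,036/5,060 of the full $5,060, so 2,024/5,060 of the $6,000 range has been used: income = $287,000 + $6,000 × 2,024/5,060 = $289,400.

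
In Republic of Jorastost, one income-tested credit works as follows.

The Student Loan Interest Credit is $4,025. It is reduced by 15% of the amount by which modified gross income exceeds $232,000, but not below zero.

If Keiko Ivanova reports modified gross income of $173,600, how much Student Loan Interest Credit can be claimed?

$4,025

Student Loan Interest Credit: $173,600 is at or below the $232,000 threshold, so the full $4,025 applies.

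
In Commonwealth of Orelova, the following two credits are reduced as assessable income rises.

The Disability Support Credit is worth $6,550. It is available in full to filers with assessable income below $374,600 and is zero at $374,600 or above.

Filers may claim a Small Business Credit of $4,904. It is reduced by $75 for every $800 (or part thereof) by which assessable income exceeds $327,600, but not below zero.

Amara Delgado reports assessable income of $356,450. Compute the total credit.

$8,679

Disability Support Credit: $356,450 is below the $374,600 cutoff, so the full $6,550 applies.
Small Business Credit: income exceeds $327,600 by $28,850, which is 37 full-or-partial $800 increments; reduction = 37 × $75 = $2,775, leaving $2,129.
Total: $6,550 + $2,129 = $8,679.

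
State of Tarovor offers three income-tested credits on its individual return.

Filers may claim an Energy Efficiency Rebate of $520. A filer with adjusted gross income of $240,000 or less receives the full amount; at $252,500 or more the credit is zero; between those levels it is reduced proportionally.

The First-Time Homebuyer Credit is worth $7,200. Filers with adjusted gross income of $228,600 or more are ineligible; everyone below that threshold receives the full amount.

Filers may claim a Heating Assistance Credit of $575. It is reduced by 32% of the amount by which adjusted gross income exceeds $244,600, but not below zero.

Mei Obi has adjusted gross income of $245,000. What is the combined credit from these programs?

Energy Efficiency Rebate: $245,000 is $5,000 into a $12,500 phase-out range, leaving 7,500/12,500 of the credit: $520 × 7,500/12,500 = $312.
First-Time Homebuyer Credit: $245,000 meets or exceeds the $228,600 cutoff, so the credit is $0.
Heating Assistance Credit: 32% of the $400 excess over $244,600 is $128; credit = $575 − $128 = $447.
Total: $312 + $0 + $447 = $759.

$759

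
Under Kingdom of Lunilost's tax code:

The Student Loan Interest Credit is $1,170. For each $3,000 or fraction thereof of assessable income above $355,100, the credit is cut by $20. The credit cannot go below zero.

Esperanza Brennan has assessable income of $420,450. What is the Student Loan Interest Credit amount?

$730

Student Loan Interest Credit: income exceeds $355,100 by $65,350, which is 22 full-or-partial $3,000 increments; reduction = 22 × $20 = $440, leaving $730.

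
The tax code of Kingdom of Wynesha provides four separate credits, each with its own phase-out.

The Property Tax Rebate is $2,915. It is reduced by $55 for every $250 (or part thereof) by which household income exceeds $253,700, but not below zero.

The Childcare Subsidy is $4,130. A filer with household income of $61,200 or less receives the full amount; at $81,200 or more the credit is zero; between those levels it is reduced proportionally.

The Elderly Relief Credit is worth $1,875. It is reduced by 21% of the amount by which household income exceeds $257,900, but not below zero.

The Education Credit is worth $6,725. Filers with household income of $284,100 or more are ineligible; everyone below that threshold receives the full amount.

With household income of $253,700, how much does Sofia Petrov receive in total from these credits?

Property Tax Rebate: $253,700 is at or below the $253,700 threshold, so the full $2,915 applies.
Childcare Subsidy: $253,700 is at or above $81,200, so the credit is $0.
Elderly Relief Credit: $253,700 is at or below the $257,900 threshold, so the full $1,875 applies.
Education Credit: $253,700 is below the $284,100 cutoff, so the full $6,725 applies.
Total: $2,915 + $0 + $1,875 + $6,725 = $11,515.

$11,515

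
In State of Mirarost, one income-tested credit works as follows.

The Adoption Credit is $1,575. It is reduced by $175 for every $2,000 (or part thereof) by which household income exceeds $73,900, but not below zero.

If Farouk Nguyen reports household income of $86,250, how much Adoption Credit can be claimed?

Adoption Credit: income exceeds $73,900 by $12,350, which is 7 full-or-partial $2,000 increments; reduction = 7 × $175 = $1,225, leaving $350.

$350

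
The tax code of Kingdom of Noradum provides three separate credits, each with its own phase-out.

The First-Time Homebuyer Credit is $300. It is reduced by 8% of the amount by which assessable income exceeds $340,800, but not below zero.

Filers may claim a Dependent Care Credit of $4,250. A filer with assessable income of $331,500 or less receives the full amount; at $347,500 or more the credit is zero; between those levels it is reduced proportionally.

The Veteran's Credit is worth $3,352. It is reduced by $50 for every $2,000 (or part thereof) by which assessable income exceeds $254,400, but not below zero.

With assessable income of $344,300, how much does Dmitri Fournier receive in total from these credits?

$1,972

First-Time Homebuyer Credit: 8% of the $3,500 excess over $340,800 is $280; credit = $300 − $280 = $20.
Dependent Care Credit: $344,300 is $12,800 into a $16,000 phase-out range, leaving 3,200/16,000 of the credit: $4,250 × 3,200/16,000 = $850.
Veteran's Credit: income exceeds $254,400 by $89,900, which is 45 full-or-partial $2,000 increments; reduction = 45 × $50 = $2,250, leaving $1,102.
Total: $20 + $850 + $1,102 = $1,972.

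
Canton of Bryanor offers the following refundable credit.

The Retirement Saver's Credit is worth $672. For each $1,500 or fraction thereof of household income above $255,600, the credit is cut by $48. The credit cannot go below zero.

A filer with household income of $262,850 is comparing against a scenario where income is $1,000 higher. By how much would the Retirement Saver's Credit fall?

At $262,850 — income exceeds $255,600 by $7,250, which is 5 full-or-partial $1,500 increments; reduction = 5 × $48 = $240, leaving $432.
At $263,850 — income exceeds $255,600 by $8,250, which is 6 full-or-partial $1,500 increments; reduction = 6 × $48 = $288, leaving $384.
Lost: $432 − $384 = $48.

$48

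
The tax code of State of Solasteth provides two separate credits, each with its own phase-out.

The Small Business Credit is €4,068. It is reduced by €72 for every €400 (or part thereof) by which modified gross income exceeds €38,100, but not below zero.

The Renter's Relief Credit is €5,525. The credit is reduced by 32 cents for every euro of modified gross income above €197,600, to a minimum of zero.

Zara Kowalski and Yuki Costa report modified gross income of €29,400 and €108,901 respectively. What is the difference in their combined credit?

Zara (€29,400): Small Business Credit: €29,400 is at or below the €38,100 threshold, so the full €4,068 applies. Renter's Relief Credit: €29,400 is at or below the €197,600 threshold, so the full €5,525 applies. total €4,068 + €5,525 = €9,593
Yuki (€108,901): Small Business Credit: income exceeds €38,100 by €70,801 → 178 increments × €72 = €12,816 ≥ base, so the credit is €0. Renter's Relief Credit: €108,901 is at or below the €197,600 threshold, so the full €5,525 applies. total €0 + €5,525 = €5,525
Difference: |€9,593 − €5,525| = €4,068.

€4,068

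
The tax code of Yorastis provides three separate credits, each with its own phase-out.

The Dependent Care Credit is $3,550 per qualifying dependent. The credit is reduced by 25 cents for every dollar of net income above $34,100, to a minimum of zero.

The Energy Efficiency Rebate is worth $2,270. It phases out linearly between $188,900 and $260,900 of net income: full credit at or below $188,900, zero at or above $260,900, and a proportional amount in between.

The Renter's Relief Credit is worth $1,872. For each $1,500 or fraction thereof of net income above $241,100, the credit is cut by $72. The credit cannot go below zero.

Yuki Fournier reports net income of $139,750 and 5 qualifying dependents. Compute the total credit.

Dependent Care Credit: base = 5 × $3,550 = $17,750. 25% of the $105,650 excess over $34,100 is $26,412.50 ≥ base, so the credit is $0.
Energy Efficiency Rebate: $139,750 is at or below the $188,900 threshold, so the full $2,270 applies.
Renter's Relief Credit: $139,750 is at or below the $241,100 threshold, so the full $1,872 applies.
Total: $0 + $2,270 + $1,872 = $4,142.

$4,142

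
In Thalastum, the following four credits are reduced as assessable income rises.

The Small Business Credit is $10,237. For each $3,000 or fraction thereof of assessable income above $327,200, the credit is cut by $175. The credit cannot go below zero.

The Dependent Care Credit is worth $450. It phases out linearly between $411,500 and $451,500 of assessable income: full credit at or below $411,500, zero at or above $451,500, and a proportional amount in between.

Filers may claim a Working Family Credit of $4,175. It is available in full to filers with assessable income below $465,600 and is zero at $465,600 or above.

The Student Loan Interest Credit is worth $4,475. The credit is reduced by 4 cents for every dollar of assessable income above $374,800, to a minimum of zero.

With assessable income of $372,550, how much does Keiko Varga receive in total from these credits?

Small Business Credit: income exceeds $327,200 by $45,350, which is 16 full-or-partial $3,000 increments; reduction = 16 × $175 = $2,800, leaving $7,437.
Dependent Care Credit: $372,550 is at or below the $411,500 threshold, so the full $450 applies.
Working Family Credit: $372,550 is below the $465,600 cutoff, so the full $4,175 applies.
Student Loan Interest Credit: $372,550 is at or below the $374,800 threshold, so the full $4,475 applies.
Total: $7,437 + $450 + $4,175 + $4,475 = $16,537.

$16,537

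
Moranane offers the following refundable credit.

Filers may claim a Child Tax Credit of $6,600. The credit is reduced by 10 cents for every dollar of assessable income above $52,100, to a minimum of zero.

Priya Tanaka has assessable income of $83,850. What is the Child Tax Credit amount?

Child Tax Credit: 10% of the $31,750 excess over $52,100 is $3,175; credit = $6,600 − $3,175 = $3,425.

$3,425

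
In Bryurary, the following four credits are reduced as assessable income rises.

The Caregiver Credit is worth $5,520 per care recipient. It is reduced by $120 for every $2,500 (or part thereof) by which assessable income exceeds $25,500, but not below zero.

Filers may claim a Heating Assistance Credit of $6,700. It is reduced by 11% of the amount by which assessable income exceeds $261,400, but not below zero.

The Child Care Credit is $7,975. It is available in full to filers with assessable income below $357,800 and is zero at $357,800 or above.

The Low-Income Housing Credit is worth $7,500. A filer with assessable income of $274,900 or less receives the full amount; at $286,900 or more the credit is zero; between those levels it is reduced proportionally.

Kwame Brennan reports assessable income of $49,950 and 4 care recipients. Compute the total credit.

$43,055

Caregiver Credit: base = 4 × $5,520 = $22,080. income exceeds $25,500 by $24,450, which is 10 full-or-partial $2,500 increments; reduction = 10 × $120 = $1,200, leaving $20,880.
Heating Assistance Credit: $49,950 is at or below the $261,400 threshold, so the full $6,700 applies.
Child Care Credit: $49,950 is below the $357,800 cutoff, so the full $7,975 applies.
Low-Income Housing Credit: $49,950 is at or below the $274,900 threshold, so the full $7,500 applies.
Total: $20,880 + $6,700 + $7,975 + $7,500 = $43,055.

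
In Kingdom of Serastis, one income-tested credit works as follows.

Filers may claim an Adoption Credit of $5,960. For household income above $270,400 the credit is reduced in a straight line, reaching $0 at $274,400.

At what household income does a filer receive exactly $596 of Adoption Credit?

$596 is 596/5,960 of the full $5,960, so 5,364/5,960 of the $4,000 range has been used: income = $270,400 + $4,000 × 5,364/5,960 = $274,000.

$274,000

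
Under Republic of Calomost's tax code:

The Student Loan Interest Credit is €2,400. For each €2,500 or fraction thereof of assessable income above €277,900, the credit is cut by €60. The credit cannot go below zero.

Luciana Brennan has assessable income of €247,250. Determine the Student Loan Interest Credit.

€2,400

Student Loan Interest Credit: €247,250 is at or below the €277,900 threshold, so the full €2,400 applies.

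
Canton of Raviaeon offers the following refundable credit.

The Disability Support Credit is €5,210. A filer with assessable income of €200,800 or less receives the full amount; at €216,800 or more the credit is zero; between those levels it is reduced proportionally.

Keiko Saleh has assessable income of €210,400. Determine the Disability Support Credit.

€2,084

Disability Support Credit: €210,400 is €9,600 into a €16,000 phase-out range, leaving 6,400/16,000 of the credit: €5,210 × 6,400/16,000 = €2,084.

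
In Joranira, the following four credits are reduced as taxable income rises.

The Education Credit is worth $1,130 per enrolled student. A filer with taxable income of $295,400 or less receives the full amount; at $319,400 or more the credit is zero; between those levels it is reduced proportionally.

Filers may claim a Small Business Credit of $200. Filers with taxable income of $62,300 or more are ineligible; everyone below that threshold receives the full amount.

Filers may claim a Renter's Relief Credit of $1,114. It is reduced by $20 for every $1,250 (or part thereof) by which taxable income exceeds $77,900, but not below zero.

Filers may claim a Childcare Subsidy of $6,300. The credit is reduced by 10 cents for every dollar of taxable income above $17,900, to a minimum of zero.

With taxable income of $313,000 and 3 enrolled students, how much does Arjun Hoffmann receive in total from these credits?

$904

Education Credit: base = 3 × $1,130 = $3,390. $313,000 is $17,600 into a $24,000 phase-out range, leaving 6,400/24,000 of the credit: $3,390 × 6,400/24,000 = $904.
Small Business Credit: $313,000 meets or exceeds the $62,300 cutoff, so the credit is $0.
Renter's Relief Credit: income exceeds $77,900 by $235,100 → 189 increments × $20 = $3,780 ≥ base, so the credit is $0.
Childcare Subsidy: 10% of the $295,100 excess over $17,900 is $29,510 ≥ base, so the credit is $0.
Total: $904 + $0 + $0 + $0 = $904.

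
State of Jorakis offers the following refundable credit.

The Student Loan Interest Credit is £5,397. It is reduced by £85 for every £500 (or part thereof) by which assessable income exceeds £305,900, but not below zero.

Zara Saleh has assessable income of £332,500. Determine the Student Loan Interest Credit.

£807

Student Loan Interest Credit: income exceeds £305,900 by £26,600, which is 54 full-or-partial £500 increments; reduction = 54 × £85 = £4,590, leaving £807.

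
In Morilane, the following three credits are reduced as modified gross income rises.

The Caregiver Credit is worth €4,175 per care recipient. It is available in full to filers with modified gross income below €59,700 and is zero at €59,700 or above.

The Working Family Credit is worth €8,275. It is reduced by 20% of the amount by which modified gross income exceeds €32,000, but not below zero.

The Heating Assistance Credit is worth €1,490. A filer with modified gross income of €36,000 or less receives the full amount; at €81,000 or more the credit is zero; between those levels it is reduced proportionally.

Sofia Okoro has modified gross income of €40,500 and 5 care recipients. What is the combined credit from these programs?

Caregiver Credit: base = 5 × €4,175 = €20,875. €40,500 is below the €59,700 cutoff, so the full €20,875 applies.
Working Family Credit: 20% of the €8,500 excess over €32,000 is €1,700; credit = €8,275 − €1,700 = €6,575.
Heating Assistance Credit: €40,500 is €4,500 into a €45,000 phase-out range, leaving 40,500/45,000 of the credit: €1,490 × 40,500/45,000 = €1,341.
Total: €20,875 + €6,575 + €1,341 = €28,791.

€28,791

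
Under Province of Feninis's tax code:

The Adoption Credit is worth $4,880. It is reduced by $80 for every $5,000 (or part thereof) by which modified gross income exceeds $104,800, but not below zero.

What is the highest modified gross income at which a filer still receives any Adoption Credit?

After 60 increments the reduction is 60 × $80 = $4,800, leaving $80; one more increment wipes it out. Increment 60 ends at excess 60 × $5,000 = $300,000, so the highest qualifying income is $104,800 + $300,000 = $404,800.

$404,800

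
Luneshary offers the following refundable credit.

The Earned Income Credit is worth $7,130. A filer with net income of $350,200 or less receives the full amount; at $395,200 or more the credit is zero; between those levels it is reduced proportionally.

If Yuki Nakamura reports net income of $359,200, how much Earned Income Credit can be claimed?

$5,704

Earned Income Credit: $359,200 is $9,000 into a $45,000 phase-out range, leaving 36,000/45,000 of the credit: $7,130 × 36,000/45,000 = $5,704.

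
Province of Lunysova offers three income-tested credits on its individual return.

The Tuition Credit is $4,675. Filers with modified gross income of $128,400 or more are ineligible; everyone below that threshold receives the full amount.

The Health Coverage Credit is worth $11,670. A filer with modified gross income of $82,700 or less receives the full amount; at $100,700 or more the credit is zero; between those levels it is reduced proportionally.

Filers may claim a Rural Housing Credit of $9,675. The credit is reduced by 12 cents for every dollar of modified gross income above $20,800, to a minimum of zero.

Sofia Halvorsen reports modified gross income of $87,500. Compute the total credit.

Tuition Credit: $87,500 is below the $128,400 cutoff, so the full $4,675 applies.
Health Coverage Credit: $87,500 is $4,800 into a $18,000 phase-out range, leaving 13,200/18,000 of the credit: $11,670 × 13,200/18,000 = $8,558.
Rural Housing Credit: 12% of the $66,700 excess over $20,800 is $8,004; credit = $9,675 − $8,004 = $1,671.
Total: $4,675 + $8,558 + $1,671 = $14,904.

$14,904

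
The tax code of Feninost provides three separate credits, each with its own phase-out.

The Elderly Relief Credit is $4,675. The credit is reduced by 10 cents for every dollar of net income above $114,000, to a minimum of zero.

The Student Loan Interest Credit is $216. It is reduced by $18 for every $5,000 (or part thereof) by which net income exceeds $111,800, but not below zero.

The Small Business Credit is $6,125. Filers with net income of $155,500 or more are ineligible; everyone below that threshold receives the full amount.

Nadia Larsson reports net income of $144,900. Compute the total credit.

$7,800

Elderly Relief Credit: 10% of the $30,900 excess over $114,000 is $3,090; credit = $4,675 − $3,090 = $1,585.
Student Loan Interest Credit: income exceeds $111,800 by $33,100, which is 7 full-or-partial $5,000 increments; reduction = 7 × $18 = $126, leaving $90.
Small Business Credit: $144,900 is below the $155,500 cutoff, so the full $6,125 applies.
Total: $1,585 + $90 + $6,125 = $7,800.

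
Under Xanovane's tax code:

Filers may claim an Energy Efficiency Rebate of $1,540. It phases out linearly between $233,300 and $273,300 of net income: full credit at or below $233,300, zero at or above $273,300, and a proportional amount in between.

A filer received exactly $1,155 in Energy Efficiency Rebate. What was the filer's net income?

$1,155 is 1,155/1,540 of the full $1,540, so 385/1,540 of the $40,000 range has been used: income = $233,300 + $40,000 × 385/1,540 = $243,300.

$243,300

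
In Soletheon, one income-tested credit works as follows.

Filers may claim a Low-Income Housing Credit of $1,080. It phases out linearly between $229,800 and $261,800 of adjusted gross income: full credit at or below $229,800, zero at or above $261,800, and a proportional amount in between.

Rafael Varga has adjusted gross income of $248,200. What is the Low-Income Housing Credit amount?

$459

Low-Income Housing Credit: $248,200 is $18,400 into a $32,000 phase-out range, leaving 13,600/32,000 of the credit: $1,080 × 13,600/32,000 = $459.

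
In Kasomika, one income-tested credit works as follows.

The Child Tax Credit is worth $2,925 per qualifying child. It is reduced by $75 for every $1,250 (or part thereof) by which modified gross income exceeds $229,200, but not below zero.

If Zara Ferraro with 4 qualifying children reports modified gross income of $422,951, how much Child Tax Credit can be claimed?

$0

Child Tax Credit: base = 4 × $2,925 = $11,700. income exceeds $229,200 by $193,751 → 156 increments × $75 = $11,700 ≥ base, so the credit is $0.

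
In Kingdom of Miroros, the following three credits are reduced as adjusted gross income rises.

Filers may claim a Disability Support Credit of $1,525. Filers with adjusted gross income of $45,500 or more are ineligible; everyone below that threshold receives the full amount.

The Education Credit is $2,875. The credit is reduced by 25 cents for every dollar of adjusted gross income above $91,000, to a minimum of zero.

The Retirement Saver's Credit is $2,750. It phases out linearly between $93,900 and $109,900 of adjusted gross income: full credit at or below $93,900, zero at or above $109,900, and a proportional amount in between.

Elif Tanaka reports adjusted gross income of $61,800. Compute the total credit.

Disability Support Credit: $61,800 meets or exceeds the $45,500 cutoff, so the credit is $0.
Education Credit: $61,800 is at or below the $91,000 threshold, so the full $2,875 applies.
Retirement Saver's Credit: $61,800 is at or below the $93,900 threshold, so the full $2,750 applies.
Total: $0 + $2,875 + $2,750 = $5,625.

$5,625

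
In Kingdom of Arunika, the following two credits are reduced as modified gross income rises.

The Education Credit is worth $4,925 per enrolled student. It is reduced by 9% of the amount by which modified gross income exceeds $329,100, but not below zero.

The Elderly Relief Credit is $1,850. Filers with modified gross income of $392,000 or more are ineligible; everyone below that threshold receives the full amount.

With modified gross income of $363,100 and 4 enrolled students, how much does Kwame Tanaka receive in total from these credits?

Education Credit: base = 4 × $4,925 = $19,700. 9% of the $34,000 excess over $329,100 is $3,060; credit = $19,700 − $3,060 = $16,640.
Elderly Relief Credit: $363,100 is below the $392,000 cutoff, so the full $1,850 applies.
Total: $16,640 + $1,850 = $18,490.

$18,490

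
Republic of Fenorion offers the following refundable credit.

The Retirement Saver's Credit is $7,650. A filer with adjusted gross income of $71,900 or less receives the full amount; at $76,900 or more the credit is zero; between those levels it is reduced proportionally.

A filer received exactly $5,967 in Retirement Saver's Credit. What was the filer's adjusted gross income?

$5,967 is 5,967/7,650 of the full $7,650, so 1,683/7,650 of the $5,000 range has been used: income = $71,900 + $5,000 × 1,683/7,650 = $73,000.

$73,000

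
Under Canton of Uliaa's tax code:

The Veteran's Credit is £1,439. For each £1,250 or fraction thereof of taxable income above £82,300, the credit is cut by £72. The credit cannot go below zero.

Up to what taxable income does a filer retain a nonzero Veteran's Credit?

After 19 increments the reduction is 19 × £72 = £1,368, leaving £71; one more increment wipes it out. Increment 19 ends at excess 19 × £1,250 = £23,750, so the highest qualifying income is £82,300 + £23,750 = £106,050.

£106,050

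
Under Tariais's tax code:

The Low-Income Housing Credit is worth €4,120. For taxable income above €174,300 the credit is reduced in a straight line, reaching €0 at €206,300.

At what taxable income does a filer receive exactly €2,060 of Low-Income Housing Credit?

€190,300

€2,060 is 2,060/4,120 of the full €4,120, so 2,060/4,120 of the €32,000 range has been used: income = €174,300 + €32,000 × 2,060/4,120 = €190,300.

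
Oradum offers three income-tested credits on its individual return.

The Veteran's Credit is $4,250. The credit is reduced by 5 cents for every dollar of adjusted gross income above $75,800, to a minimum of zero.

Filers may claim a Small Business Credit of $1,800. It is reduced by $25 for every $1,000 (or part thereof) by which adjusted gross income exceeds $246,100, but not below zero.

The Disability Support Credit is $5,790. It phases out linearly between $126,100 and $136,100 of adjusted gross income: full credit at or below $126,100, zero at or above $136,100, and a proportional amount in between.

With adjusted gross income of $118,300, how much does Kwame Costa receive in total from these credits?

$9,715

Veteran's Credit: 5% of the $42,500 excess over $75,800 is $2,125; credit = $4,250 − $2,125 = $2,125.
Small Business Credit: $118,300 is at or below the $246,100 threshold, so the full $1,800 applies.
Disability Support Credit: $118,300 is at or below the $126,100 threshold, so the full $5,790 applies.
Total: $2,125 + $1,800 + $5,790 = $9,715.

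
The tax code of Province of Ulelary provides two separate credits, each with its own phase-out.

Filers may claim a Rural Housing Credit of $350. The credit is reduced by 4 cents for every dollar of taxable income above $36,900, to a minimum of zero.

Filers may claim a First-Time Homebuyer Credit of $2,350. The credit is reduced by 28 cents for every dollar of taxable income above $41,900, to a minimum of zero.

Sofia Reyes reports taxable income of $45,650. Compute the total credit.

$1,300

Rural Housing Credit: 4% of the $8,750 excess over $36,900 is $350 ≥ base, so the credit is $0.
First-Time Homebuyer Credit: 28% of the $3,750 excess over $41,900 is $1,050; credit = $2,350 − $1,050 = $1,300.
Total: $0 + $1,300 = $1,300.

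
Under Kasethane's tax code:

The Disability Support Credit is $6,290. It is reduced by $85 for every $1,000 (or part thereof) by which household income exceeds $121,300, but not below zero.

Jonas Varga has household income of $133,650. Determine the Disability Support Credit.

$5,185

Disability Support Credit: income exceeds $121,300 by $12,350, which is 13 full-or-partial $1,000 increments; reduction = 13 × $85 = $1,105, leaving $5,185.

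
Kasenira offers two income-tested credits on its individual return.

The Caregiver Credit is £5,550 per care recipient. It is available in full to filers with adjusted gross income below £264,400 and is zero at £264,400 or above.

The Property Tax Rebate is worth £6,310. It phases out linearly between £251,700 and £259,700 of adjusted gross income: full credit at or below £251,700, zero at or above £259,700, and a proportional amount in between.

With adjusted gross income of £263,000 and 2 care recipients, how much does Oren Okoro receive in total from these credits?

£11,100

Caregiver Credit: base = 2 × £5,550 = £11,100. £263,000 is below the £264,400 cutoff, so the full £11,100 applies.
Property Tax Rebate: £263,000 is at or above £259,700, so the credit is £0.
Total: £11,100 + £0 = £11,100.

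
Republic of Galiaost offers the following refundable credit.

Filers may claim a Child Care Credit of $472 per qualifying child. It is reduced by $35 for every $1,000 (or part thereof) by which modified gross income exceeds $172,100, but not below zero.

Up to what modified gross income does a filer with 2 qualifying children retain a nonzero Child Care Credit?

Full credit = 2 × $472 = $944.
After 26 increments the reduction is 26 × $35 = $910, leaving $34; one more increment wipes it out. Increment 26 ends at excess 26 × $1,000 = $26,000, so the highest qualifying income is $172,100 + $26,000 = $198,100.

$198,100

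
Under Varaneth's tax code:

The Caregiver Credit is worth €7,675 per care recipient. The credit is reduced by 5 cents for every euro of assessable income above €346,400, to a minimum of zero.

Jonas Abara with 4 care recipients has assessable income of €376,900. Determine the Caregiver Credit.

€29,175

Caregiver Credit: base = 4 × €7,675 = €30,700. 5% of the €30,500 excess over €346,400 is €1,525; credit = €30,700 − €1,525 = €29,175.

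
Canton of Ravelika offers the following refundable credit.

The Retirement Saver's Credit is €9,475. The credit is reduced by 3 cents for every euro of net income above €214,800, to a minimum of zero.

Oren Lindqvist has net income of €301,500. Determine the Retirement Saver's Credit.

€6,874

Retirement Saver's Credit: 3% of the €86,700 excess over €214,800 is €2,601; credit = €9,475 − €2,601 = €6,874.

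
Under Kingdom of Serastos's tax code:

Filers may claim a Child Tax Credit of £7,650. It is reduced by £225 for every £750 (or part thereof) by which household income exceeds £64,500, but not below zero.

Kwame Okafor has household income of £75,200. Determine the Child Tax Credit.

Child Tax Credit: income exceeds £64,500 by £10,700, which is 15 full-or-partial £750 increments; reduction = 15 × £225 = £3,375, leaving £4,275.

£4,275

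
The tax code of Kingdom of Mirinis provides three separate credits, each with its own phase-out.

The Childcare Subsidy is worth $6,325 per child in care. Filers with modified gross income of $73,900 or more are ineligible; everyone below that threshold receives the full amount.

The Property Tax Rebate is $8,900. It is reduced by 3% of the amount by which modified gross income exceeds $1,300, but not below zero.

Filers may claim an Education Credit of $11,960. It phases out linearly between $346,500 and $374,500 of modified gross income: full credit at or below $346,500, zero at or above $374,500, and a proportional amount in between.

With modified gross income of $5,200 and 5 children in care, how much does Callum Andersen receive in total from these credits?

Childcare Subsidy: base = 5 × $6,325 = $31,625. $5,200 is below the $73,900 cutoff, so the full $31,625 applies.
Property Tax Rebate: 3% of the $3,900 excess over $1,300 is $117; credit = $8,900 − $117 = $8,783.
Education Credit: $5,200 is at or below the $346,500 threshold, so the full $11,960 applies.
Total: $31,625 + $8,783 + $11,960 = $52,368.

$52,368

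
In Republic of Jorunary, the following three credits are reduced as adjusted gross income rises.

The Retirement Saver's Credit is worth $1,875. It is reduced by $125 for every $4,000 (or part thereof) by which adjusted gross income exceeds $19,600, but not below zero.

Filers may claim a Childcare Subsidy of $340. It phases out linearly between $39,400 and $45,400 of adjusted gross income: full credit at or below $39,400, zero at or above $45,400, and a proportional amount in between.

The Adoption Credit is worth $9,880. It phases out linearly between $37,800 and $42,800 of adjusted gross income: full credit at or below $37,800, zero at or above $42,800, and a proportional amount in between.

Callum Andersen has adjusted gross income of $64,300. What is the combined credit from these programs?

Retirement Saver's Credit: income exceeds $19,600 by $44,700, which is 12 full-or-partial $4,000 increments; reduction = 12 × $125 = $1,500, leaving $375.
Childcare Subsidy: $64,300 is at or above $45,400, so the credit is $0.
Adoption Credit: $64,300 is at or above $42,800, so the credit is $0.
Total: $375 + $0 + $0 = $375.

$375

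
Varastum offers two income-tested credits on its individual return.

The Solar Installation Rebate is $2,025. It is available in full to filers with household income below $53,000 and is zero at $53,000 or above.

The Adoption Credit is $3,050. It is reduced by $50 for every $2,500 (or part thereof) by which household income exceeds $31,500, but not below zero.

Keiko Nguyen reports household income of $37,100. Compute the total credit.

$4,925

Solar Installation Rebate: $37,100 is below the $53,000 cutoff, so the full $2,025 applies.
Adoption Credit: income exceeds $31,500 by $5,600, which is 3 full-or-partial $2,500 increments; reduction = 3 × $50 = $150, leaving $2,900.
Total: $2,025 + $2,900 = $4,925.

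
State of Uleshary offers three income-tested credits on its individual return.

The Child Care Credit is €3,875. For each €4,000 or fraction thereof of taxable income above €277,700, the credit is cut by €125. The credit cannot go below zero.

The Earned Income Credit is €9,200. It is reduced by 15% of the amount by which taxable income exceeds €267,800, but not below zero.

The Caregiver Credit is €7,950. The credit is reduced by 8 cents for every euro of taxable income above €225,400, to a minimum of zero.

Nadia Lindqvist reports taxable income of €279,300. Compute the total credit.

€14,863

Child Care Credit: income exceeds €277,700 by €1,600, which is 1 full-or-partial €4,000 increment; reduction = 1 × €125 = €125, leaving €3,750.
Earned Income Credit: 15% of the €11,500 excess over €267,800 is €1,725; credit = €9,200 − €1,725 = €7,475.
Caregiver Credit: 8% of the €53,900 excess over €225,400 is €4,312; credit = €7,950 − €4,312 = €3,638.
Total: €3,750 + €7,475 + €3,638 = €14,863.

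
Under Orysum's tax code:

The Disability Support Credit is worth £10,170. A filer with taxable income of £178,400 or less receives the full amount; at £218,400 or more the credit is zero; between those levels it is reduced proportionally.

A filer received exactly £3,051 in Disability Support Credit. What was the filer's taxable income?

£206,400

£3,051 is 3,051/10,170 of the full £10,170, so 7,119/10,170 of the £40,000 range has been used: income = £178,400 + £40,000 × 7,119/10,170 = £206,400.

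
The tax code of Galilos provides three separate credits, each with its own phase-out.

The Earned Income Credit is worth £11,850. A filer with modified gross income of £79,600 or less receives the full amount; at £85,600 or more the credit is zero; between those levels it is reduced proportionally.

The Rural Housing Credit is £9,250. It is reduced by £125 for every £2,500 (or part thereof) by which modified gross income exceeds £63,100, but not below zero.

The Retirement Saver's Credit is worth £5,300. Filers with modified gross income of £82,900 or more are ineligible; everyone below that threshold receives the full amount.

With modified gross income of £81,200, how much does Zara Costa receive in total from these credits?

Earned Income Credit: £81,200 is £1,600 into a £6,000 phase-out range, leaving 4,400/6,000 of the credit: £11,850 × 4,400/6,000 = £8,690.
Rural Housing Credit: income exceeds £63,100 by £18,100, which is 8 full-or-partial £2,500 increments; reduction = 8 × £125 = £1,000, leaving £8,250.
Retirement Saver's Credit: £81,200 is below the £82,900 cutoff, so the full £5,300 applies.
Total: £8,690 + £8,250 + £5,300 = £22,240.

£22,240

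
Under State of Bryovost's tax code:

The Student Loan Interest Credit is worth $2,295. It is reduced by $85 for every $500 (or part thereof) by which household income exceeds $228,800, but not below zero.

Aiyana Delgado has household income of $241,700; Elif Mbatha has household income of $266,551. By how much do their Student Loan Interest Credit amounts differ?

Aiyana ($241,700): Student Loan Interest Credit: income exceeds $228,800 by $12,900, which is 26 full-or-partial $500 increments; reduction = 26 × $85 = $2,210, leaving $85.
Elif ($266,551): Student Loan Interest Credit: income exceeds $228,800 by $37,751 → 76 increments × $85 = $6,460 ≥ base, so the credit is $0.
Difference: |$85 − $0| = $85.

$85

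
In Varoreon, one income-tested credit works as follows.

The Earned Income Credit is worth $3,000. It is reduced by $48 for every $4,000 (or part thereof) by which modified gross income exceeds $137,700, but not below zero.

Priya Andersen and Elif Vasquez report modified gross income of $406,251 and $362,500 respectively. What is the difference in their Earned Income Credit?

Priya ($406,251): Earned Income Credit: income exceeds $137,700 by $268,551 → 68 increments × $48 = $3,264 ≥ base, so the credit is $0.
Elif ($362,500): Earned Income Credit: income exceeds $137,700 by $224,800, which is 57 full-or-partial $4,000 increments; reduction = 57 × $48 = $2,736, leaving $264.
Difference: |$0 − $264| = $264.

$264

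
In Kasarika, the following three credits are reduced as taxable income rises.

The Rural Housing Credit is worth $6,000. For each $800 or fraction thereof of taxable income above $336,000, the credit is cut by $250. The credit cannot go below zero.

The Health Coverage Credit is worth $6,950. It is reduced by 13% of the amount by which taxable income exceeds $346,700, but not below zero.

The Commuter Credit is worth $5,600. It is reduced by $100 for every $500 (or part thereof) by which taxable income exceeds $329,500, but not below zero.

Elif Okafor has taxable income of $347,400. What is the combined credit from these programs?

Rural Housing Credit: income exceeds $336,000 by $11,400, which is 15 full-or-partial $800 increments; reduction = 15 × $250 = $3,750, leaving $2,250.
Health Coverage Credit: 13% of the $700 excess over $346,700 is $91; credit = $6,950 − $91 = $6,859.
Commuter Credit: income exceeds $329,500 by $17,900, which is 36 full-or-partial $500 increments; reduction = 36 × $100 = $3,600, leaving $2,000.
Total: $2,250 + $6,859 + $2,000 = $11,109.

$11,109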